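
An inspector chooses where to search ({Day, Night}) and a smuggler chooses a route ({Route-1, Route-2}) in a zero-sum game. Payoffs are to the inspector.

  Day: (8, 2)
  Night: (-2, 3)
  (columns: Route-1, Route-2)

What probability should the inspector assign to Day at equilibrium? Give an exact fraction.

5/11

Row minima: Day → 2, Night → -2; maximin = 2.
Column maxima: Route-1 → 8, Route-2 → 3; minimax = 3.
2 ≠ 3, so there is no saddle point; optimal play is mixed.
Let the inspector play Day with probability p. Expected payoff against Route-1: 8p + (-2)(1−p) = 10p − 2; against Route-2: 2p + 3(1−p) = −p + 3.
Setting these equal: 10p − 2 = −p + 3 ⇒ 11p = 5 ⇒ p = 5/11, and the value is (10)·(5/11) − 2 = 28/11.
For the smuggler: with q = P(Route-1), equating Day's and Night's payoffs gives 6q + 2 = −5q + 3 ⇒ q = 1/11.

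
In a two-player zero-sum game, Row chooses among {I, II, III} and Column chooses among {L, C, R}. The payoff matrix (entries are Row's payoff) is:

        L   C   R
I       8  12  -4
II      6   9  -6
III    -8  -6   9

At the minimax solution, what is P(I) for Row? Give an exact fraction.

Row minima: I → -4, II → -6, III → -8; maximin = -4.
Column maxima: L → 8, C → 12, R → 9; minimax = 8.
-4 ≠ 8, so there is no saddle point; optimal play is mixed.
II is strictly dominated by I, so Row never plays it.
C is strictly dominated by L (it gives Row strictly more in every row), so Column never plays it.
On the remaining 2×2 (I, III vs L, R):
Let Row play I with probability p. Expected payoff against L: 8p + (-8)(1−p) = 16p − 8; against R: (-4)p + 9(1−p) = −13p + 9.
Setting these equal: 16p − 8 = −13p + 9 ⇒ 29p = 17 ⇒ p = 17/29, and the value is (16)·(17/29) − 8 = 40/29.
For Column: with q = P(L), equating I's and III's payoffs gives 12q − 4 = −17q + 9 ⇒ q = 13/29.

17/29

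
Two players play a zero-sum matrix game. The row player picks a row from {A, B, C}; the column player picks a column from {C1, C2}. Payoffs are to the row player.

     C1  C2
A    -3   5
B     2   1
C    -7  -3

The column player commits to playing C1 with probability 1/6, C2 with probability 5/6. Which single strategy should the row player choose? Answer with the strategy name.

Expected payoff of A: (1/6)·(-3) + (5/6)·5 = 11/3.
Expected payoff of B: (1/6)·2 + (5/6)·1 = 7/6.
Expected payoff of C: (1/6)·(-7) + (5/6)·(-3) = -11/3.
The largest is 11/3, so the row player's best response is A.

A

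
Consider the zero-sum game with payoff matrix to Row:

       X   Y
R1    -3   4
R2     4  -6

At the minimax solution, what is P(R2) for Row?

Row minima: R1 → -3, R2 → -6; maximin = -3.
Column maxima: X → 4, Y → 4; minimax = 4.
-3 ≠ 4, so there is no saddle point; optimal play is mixed.
Let Row play R1 with probability p. Expected payoff against X: (-3)p + 4(1−p) = −7p + 4; against Y: 4p + (-6)(1−p) = 10p − 6.
Setting these equal: −7p + 4 = 10p − 6 ⇒ −17p = -10 ⇒ p = 10/17, and the value is (-7)·(10/17) + 4 = -2/17.
For Column: with q = P(X), equating R1's and R2's payoffs gives −7q + 4 = 10q − 6 ⇒ q = 10/17.

7/17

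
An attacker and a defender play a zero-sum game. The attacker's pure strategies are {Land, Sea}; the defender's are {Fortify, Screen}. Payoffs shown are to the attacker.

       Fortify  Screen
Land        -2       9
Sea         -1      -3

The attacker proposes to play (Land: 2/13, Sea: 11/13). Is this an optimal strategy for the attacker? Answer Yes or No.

Yes

Against Fortify this mix gives (2/13)·(-2) + (11/13)·(-1) = -15/13.
Against Screen this mix gives (2/13)·9 + (11/13)·(-3) = -15/13.
All of the defender's active replies (Fortify, Screen) yield -15/13, and no column does worse for the attacker. The mix makes the defender indifferent and guarantees -15/13, so it is optimal.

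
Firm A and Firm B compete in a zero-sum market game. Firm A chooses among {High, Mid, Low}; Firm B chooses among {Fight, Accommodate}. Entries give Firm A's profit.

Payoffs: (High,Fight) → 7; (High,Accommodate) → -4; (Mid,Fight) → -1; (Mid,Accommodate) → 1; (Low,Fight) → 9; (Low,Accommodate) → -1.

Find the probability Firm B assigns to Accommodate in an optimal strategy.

Row minima: High → -4, Mid → -1, Low → -1; maximin = -1.
Column maxima: Fight → 9, Accommodate → 1; minimax = 1.
-1 ≠ 1, so there is no saddle point; optimal play is mixed.
High is strictly dominated by Low, so Firm A never plays it.
On the remaining 2×2 (Mid, Low vs Fight, Accommodate):
Let Firm A play Mid with probability p. Expected payoff against Fight: (-1)p + 9(1−p) = −10p + 9; against Accommodate: 1p + (-1)(1−p) = 2p − 1.
Setting these equal: −10p + 9 = 2p − 1 ⇒ −12p = -10 ⇒ p = 5/6, and the value is (-10)·(5/6) + 9 = 2/3.
For Firm B: with q = P(Fight), equating Mid's and Low's payoffs gives −2q + 1 = 10q − 1 ⇒ q = 1/6.

5/6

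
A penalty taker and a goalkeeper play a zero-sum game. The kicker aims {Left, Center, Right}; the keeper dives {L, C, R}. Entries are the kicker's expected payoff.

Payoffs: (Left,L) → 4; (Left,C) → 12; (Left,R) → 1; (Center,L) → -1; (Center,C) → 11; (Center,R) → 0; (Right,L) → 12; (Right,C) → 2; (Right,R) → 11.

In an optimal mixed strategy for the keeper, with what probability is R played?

Row minima: Left → 1, Center → -1, Right → 2; maximin = 2.
Column maxima: L → 12, C → 12, R → 11; minimax = 11.
2 ≠ 11, so there is no saddle point; optimal play is mixed.
Center is strictly dominated by Left, so the kicker never plays it.
With Center eliminated, L is strictly dominated by R (it gives the kicker strictly more in every remaining row), so the keeper never plays it.
On the remaining 2×2 (Left, Right vs C, R):
Let the kicker play Left with probability p. Expected payoff against C: 12p + 2(1−p) = 10p + 2; against R: 1p + 11(1−p) = −10p + 11.
Setting these equal: 10p + 2 = −10p + 11 ⇒ 20p = 9 ⇒ p = 9/20, and the value is (10)·(9/20) + 2 = 13/2.
For the keeper: with q = P(C), equating Left's and Right's payoffs gives 11q + 1 = −9q + 11 ⇒ q = 1/2.

1/2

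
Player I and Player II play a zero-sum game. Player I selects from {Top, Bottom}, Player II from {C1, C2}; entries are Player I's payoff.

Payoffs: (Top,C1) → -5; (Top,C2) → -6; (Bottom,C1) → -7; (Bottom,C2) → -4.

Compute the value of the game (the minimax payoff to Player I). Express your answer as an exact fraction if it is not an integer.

-11/2

Row minima: Top → -6, Bottom → -7; maximin = -6.
Column maxima: C1 → -5, C2 → -4; minimax = -5.
-6 ≠ -5, so there is no saddle point; optimal play is mixed.
Let Player I play Top with probability p. Expected payoff against C1: (-5)p + (-7)(1−p) = 2p − 7; against C2: (-6)p + (-4)(1−p) = −2p − 4.
Setting these equal: 2p − 7 = −2p − 4 ⇒ 4p = 3 ⇒ p = 3/4, and the value is (2)·(3/4) − 7 = -11/2.
For Player II: with q = P(C1), equating Top's and Bottom's payoffs gives q − 6 = −3q − 4 ⇒ q = 1/2.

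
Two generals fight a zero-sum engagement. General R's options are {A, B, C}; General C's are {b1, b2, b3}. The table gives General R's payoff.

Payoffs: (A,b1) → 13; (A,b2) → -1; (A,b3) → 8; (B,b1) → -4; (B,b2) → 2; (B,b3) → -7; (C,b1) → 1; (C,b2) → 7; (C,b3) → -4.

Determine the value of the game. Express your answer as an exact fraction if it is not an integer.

13/5

Row minima: A → -1, B → -7, C → -4; maximin = -1.
Column maxima: b1 → 13, b2 → 7, b3 → 8; minimax = 7.
-1 ≠ 7, so there is no saddle point; optimal play is mixed.
B is strictly dominated by C, so General R never plays it.
b1 is strictly dominated by b3 (it gives General R strictly more in every row), so General C never plays it.
On the remaining 2×2 (A, C vs b2, b3):
Let General R play A with probability p. Expected payoff against b2: (-1)p + 7(1−p) = −8p + 7; against b3: 8p + (-4)(1−p) = 12p − 4.
Setting these equal: −8p + 7 = 12p − 4 ⇒ −20p = -11 ⇒ p = 11/20, and the value is (-8)·(11/20) + 7 = 13/5.
For General C: with q = P(b2), equating A's and C's payoffs gives −9q + 8 = 11q − 4 ⇒ q = 3/5.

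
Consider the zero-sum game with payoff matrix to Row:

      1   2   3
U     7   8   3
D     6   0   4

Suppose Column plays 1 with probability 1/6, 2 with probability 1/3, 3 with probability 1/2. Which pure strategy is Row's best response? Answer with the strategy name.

Expected payoff of U: (1/6)·7 + (1/3)·8 + (1/2)·3 = 16/3.
Expected payoff of D: (1/6)·6 + (1/3)·0 + (1/2)·4 = 3.
The largest is 16/3, so Row's best response is U.

U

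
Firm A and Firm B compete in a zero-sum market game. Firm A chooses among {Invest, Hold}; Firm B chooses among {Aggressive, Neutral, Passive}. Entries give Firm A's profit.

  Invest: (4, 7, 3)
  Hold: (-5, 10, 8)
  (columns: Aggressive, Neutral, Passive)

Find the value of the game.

47/14

Row minima: Invest → 3, Hold → -5; maximin = 3.
Column maxima: Aggressive → 4, Neutral → 10, Passive → 8; minimax = 4.
3 ≠ 4, so there is no saddle point; optimal play is mixed.
Neutral is strictly dominated by Aggressive (it gives Firm A strictly more in every row), so Firm B never plays it.
On the remaining 2×2 (Invest, Hold vs Aggressive, Passive):
Let Firm A play Invest with probability p. Expected payoff against Aggressive: 4p + (-5)(1−p) = 9p − 5; against Passive: 3p + 8(1−p) = −5p + 8.
Setting these equal: 9p − 5 = −5p + 8 ⇒ 14p = 13 ⇒ p = 13/14, and the value is (9)·(13/14) − 5 = 47/14.
For Firm B: with q = P(Aggressive), equating Invest's and Hold's payoffs gives q + 3 = −13q + 8 ⇒ q = 5/14.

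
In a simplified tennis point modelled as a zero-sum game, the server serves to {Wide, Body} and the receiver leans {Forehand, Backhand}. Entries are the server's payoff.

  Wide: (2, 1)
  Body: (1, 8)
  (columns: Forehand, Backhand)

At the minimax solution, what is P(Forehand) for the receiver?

7/8

Row minima: Wide → 1, Body → 1; maximin = 1.
Column maxima: Forehand → 2, Backhand → 8; minimax = 2.
1 ≠ 2, so there is no saddle point; optimal play is mixed.
Let the server play Wide with probability p. Expected payoff against Forehand: 2p + 1(1−p) = p + 1; against Backhand: 1p + 8(1−p) = −7p + 8.
Setting these equal: p + 1 = −7p + 8 ⇒ 8p = 7 ⇒ p = 7/8, and the value is (1)·(7/8) + 1 = 15/8.
For the receiver: with q = P(Forehand), equating Wide's and Body's payoffs gives q + 1 = −7q + 8 ⇒ q = 7/8.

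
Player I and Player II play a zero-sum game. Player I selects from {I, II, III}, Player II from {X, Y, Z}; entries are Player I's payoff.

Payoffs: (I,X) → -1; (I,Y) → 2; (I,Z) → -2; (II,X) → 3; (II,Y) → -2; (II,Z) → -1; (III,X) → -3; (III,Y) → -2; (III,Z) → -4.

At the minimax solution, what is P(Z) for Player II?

4/5

Row minima: I → -2, II → -2, III → -4; maximin = -2.
Column maxima: X → 3, Y → 2, Z → -1; minimax = -1.
-2 ≠ -1, so there is no saddle point; optimal play is mixed.
III is strictly dominated by I, so Player I never plays it.
X is strictly dominated by Z (it gives Player I strictly more in every row), so Player II never plays it.
On the remaining 2×2 (I, II vs Y, Z):
Let Player I play I with probability p. Expected payoff against Y: 2p + (-2)(1−p) = 4p − 2; against Z: (-2)p + (-1)(1−p) = −p − 1.
Setting these equal: 4p − 2 = −p − 1 ⇒ 5p = 1 ⇒ p = 1/5, and the value is (4)·(1/5) − 2 = -6/5.
For Player II: with q = P(Y), equating I's and II's payoffs gives 4q − 2 = −q − 1 ⇒ q = 1/5.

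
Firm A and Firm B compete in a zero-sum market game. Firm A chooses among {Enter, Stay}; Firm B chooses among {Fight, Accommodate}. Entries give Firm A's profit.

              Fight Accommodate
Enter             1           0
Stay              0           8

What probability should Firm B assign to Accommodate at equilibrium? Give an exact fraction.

1/9

Row minima: Enter → 0, Stay → 0; maximin = 0.
Column maxima: Fight → 1, Accommodate → 8; minimax = 1.
0 ≠ 1, so there is no saddle point; optimal play is mixed.
Let Firm A play Enter with probability p. Expected payoff against Fight: 1p + 0(1−p) = p; against Accommodate: 0p + 8(1−p) = −8p + 8.
Setting these equal: p = −8p + 8 ⇒ 9p = 8 ⇒ p = 8/9, and the value is (1)·(8/9) = 8/9.
For Firm B: with q = P(Fight), equating Enter's and Stay's payoffs gives q = −8q + 8 ⇒ q = 8/9.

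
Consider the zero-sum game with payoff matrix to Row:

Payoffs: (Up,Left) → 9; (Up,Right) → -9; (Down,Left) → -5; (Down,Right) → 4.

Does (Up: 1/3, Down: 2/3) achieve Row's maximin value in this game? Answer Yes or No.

Yes

Against Left this mix gives (1/3)·9 + (2/3)·(-5) = -1/3.
Against Right this mix gives (1/3)·(-9) + (2/3)·4 = -1/3.
All of Column's active replies (Left, Right) yield -1/3, and no column does worse for Row. The mix makes Column indifferent and guarantees -1/3, so it is optimal.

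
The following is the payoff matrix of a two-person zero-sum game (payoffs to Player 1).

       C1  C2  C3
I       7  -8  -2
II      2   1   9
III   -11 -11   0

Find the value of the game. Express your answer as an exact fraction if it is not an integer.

1

Row minima: I → -8, II → 1, III → -11; maximin = 1.
Column maxima: C1 → 7, C2 → 1, C3 → 9; minimax = 1.
Since maximin = minimax = 1, there is a saddle point and the value is 1.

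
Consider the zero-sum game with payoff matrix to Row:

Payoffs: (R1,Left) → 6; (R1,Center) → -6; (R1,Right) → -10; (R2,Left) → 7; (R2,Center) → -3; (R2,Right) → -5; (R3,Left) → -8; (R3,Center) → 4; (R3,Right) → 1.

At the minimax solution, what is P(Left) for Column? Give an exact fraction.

Row minima: R1 → -10, R2 → -5, R3 → -8; maximin = -5.
Column maxima: Left → 7, Center → 4, Right → 1; minimax = 1.
-5 ≠ 1, so there is no saddle point; optimal play is mixed.
R1 is strictly dominated by R2, so Row never plays it.
Center is strictly dominated by Right (it gives Row strictly more in every row), so Column never plays it.
On the remaining 2×2 (R2, R3 vs Left, Right):
Let Row play R2 with probability p. Expected payoff against Left: 7p + (-8)(1−p) = 15p − 8; against Right: (-5)p + 1(1−p) = −6p + 1.
Setting these equal: 15p − 8 = −6p + 1 ⇒ 21p = 9 ⇒ p = 3/7, and the value is (15)·(3/7) − 8 = -11/7.
For Column: with q = P(Left), equating R2's and R3's payoffs gives 12q − 5 = −9q + 1 ⇒ q = 2/7.

2/7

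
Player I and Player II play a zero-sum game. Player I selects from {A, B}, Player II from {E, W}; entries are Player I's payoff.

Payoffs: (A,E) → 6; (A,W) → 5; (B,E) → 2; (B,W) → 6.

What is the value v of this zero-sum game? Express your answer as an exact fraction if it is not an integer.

Row minima: A → 5, B → 2; maximin = 5.
Column maxima: E → 6, W → 6; minimax = 6.
5 ≠ 6, so there is no saddle point; optimal play is mixed.
Let Player I play A with probability p. Expected payoff against E: 6p + 2(1−p) = 4p + 2; against W: 5p + 6(1−p) = −p + 6.
Setting these equal: 4p + 2 = −p + 6 ⇒ 5p = 4 ⇒ p = 4/5, and the value is (4)·(4/5) + 2 = 26/5.
For Player II: with q = P(E), equating A's and B's payoffs gives q + 5 = −4q + 6 ⇒ q = 1/5.

26/5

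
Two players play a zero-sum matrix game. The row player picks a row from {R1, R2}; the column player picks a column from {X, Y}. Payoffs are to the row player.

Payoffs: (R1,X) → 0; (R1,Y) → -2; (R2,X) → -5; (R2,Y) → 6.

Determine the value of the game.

Row minima: R1 → -2, R2 → -5; maximin = -2.
Column maxima: X → 0, Y → 6; minimax = 0.
-2 ≠ 0, so there is no saddle point; optimal play is mixed.
Let the row player play R1 with probability p. Expected payoff against X: 0p + (-5)(1−p) = 5p − 5; against Y: (-2)p + 6(1−p) = −8p + 6.
Setting these equal: 5p − 5 = −8p + 6 ⇒ 13p = 11 ⇒ p = 11/13, and the value is (5)·(11/13) − 5 = -10/13.
For the column player: with q = P(X), equating R1's and R2's payoffs gives 2q − 2 = −11q + 6 ⇒ q = 8/13.

-10/13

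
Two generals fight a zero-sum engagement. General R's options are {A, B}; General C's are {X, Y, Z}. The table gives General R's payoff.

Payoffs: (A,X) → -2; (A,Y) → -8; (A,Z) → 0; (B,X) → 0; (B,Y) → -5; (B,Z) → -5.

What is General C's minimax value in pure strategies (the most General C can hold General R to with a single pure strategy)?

-5

Column maxima: X → 0, Y → -5, Z → 0.
The smallest of these is -5.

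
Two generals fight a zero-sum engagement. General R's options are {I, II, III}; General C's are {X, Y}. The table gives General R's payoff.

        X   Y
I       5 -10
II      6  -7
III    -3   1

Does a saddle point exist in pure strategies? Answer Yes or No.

Row minima: I → -10, II → -7, III → -3; maximin = -3.
Column maxima: X → 6, Y → 1; minimax = 1.
-3 ≠ 1, so no pure-strategy equilibrium exists.

No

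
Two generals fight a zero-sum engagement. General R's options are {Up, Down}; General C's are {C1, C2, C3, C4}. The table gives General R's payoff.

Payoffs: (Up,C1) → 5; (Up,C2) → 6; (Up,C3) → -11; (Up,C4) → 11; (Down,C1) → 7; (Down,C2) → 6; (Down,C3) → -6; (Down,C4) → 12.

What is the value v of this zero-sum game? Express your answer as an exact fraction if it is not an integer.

Row minima: Up → -11, Down → -6; maximin = -6.
Column maxima: C1 → 7, C2 → 6, C3 → -6, C4 → 12; minimax = -6.
Since maximin = minimax = -6, there is a saddle point and the value is -6.

-6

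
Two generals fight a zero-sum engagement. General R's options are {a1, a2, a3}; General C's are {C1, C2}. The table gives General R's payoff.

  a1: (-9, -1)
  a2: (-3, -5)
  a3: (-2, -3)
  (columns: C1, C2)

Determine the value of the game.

Row minima: a1 → -9, a2 → -5, a3 → -3; maximin = -3.
Column maxima: C1 → -2, C2 → -1; minimax = -2.
-3 ≠ -2, so there is no saddle point; optimal play is mixed.
a2 is strictly dominated by a3, so General R never plays it.
On the remaining 2×2 (a1, a3 vs C1, C2):
Let General R play a1 with probability p. Expected payoff against C1: (-9)p + (-2)(1−p) = −7p − 2; against C2: (-1)p + (-3)(1−p) = 2p − 3.
Setting these equal: −7p − 2 = 2p − 3 ⇒ −9p = -1 ⇒ p = 1/9, and the value is (-7)·(1/9) − 2 = -25/9.
For General C: with q = P(C1), equating a1's and a3's payoffs gives −8q − 1 = q − 3 ⇒ q = 2/9.

-25/9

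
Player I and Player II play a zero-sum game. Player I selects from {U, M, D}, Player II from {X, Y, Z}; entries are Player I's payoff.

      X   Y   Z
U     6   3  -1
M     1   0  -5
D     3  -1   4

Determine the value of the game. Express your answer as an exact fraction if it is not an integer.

11/9

Row minima: U → -1, M → -5, D → -1; maximin = -1.
Column maxima: X → 6, Y → 3, Z → 4; minimax = 3.
-1 ≠ 3, so there is no saddle point; optimal play is mixed.
M is strictly dominated by U, so Player I never plays it.
X is strictly dominated by Y (it gives Player I strictly more in every row), so Player II never plays it.
On the remaining 2×2 (U, D vs Y, Z):
Let Player I play U with probability p. Expected payoff against Y: 3p + (-1)(1−p) = 4p − 1; against Z: (-1)p + 4(1−p) = −5p + 4.
Setting these equal: 4p − 1 = −5p + 4 ⇒ 9p = 5 ⇒ p = 5/9, and the value is (4)·(5/9) − 1 = 11/9.
For Player II: with q = P(Y), equating U's and D's payoffs gives 4q − 1 = −5q + 4 ⇒ q = 5/9.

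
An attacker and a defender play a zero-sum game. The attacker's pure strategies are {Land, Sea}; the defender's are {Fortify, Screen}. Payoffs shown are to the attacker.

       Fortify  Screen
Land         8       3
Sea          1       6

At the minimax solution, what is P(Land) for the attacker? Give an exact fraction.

Row minima: Land → 3, Sea → 1; maximin = 3.
Column maxima: Fortify → 8, Screen → 6; minimax = 6.
3 ≠ 6, so there is no saddle point; optimal play is mixed.
Let the attacker play Land with probability p. Expected payoff against Fortify: 8p + 1(1−p) = 7p + 1; against Screen: 3p + 6(1−p) = −3p + 6.
Setting these equal: 7p + 1 = −3p + 6 ⇒ 10p = 5 ⇒ p = 1/2, and the value is (7)·(1/2) + 1 = 9/2.
For the defender: with q = P(Fortify), equating Land's and Sea's payoffs gives 5q + 3 = −5q + 6 ⇒ q = 3/10.

1/2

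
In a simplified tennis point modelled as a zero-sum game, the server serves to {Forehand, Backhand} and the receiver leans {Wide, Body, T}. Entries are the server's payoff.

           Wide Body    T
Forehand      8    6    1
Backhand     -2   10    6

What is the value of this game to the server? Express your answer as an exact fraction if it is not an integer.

10/3

Row minima: Forehand → 1, Backhand → -2; maximin = 1.
Column maxima: Wide → 8, Body → 10, T → 6; minimax = 6.
1 ≠ 6, so there is no saddle point; optimal play is mixed.
Body is strictly dominated by T (it gives the server strictly more in every row), so the receiver never plays it.
On the remaining 2×2 (Forehand, Backhand vs Wide, T):
Let the server play Forehand with probability p. Expected payoff against Wide: 8p + (-2)(1−p) = 10p − 2; against T: 1p + 6(1−p) = −5p + 6.
Setting these equal: 10p − 2 = −5p + 6 ⇒ 15p = 8 ⇒ p = 8/15, and the value is (10)·(8/15) − 2 = 10/3.
For the receiver: with q = P(Wide), equating Forehand's and Backhand's payoffs gives 7q + 1 = −8q + 6 ⇒ q = 1/3.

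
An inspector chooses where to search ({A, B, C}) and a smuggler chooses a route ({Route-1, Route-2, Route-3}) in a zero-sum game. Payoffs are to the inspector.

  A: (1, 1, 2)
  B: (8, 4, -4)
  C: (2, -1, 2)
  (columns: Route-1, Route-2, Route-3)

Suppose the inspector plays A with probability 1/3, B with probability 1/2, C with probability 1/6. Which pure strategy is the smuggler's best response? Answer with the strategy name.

If the smuggler plays Route-1, the inspector's expected payoff is (1/3)·1 + (1/2)·8 + (1/6)·2 = 14/3.
If the smuggler plays Route-2, the inspector's expected payoff is (1/3)·1 + (1/2)·4 + (1/6)·(-1) = 13/6.
If the smuggler plays Route-3, the inspector's expected payoff is (1/3)·2 + (1/2)·(-4) + (1/6)·2 = -1.
The smuggler minimizes the inspector's payoff; the smallest is -1, so the best response is Route-3.

Route-3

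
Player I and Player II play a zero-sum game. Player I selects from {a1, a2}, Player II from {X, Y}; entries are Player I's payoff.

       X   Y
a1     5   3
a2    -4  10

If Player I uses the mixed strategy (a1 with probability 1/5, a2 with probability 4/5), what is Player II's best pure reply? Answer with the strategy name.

X

If Player II plays X, Player I's expected payoff is (1/5)·5 + (4/5)·(-4) = -11/5.
If Player II plays Y, Player I's expected payoff is (1/5)·3 + (4/5)·10 = 43/5.
Player II minimizes Player I's payoff; the smallest is -11/5, so the best response is X.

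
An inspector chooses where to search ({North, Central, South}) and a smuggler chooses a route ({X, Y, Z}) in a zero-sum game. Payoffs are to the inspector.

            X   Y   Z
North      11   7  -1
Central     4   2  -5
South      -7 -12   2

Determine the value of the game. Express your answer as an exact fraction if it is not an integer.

Row minima: North → -1, Central → -5, South → -12; maximin = -1.
Column maxima: X → 11, Y → 7, Z → 2; minimax = 2.
-1 ≠ 2, so there is no saddle point; optimal play is mixed.
Central is strictly dominated by North, so the inspector never plays it.
X is strictly dominated by Y (it gives the inspector strictly more in every row), so the smuggler never plays it.
On the remaining 2×2 (North, South vs Y, Z):
Let the inspector play North with probability p. Expected payoff against Y: 7p + (-12)(1−p) = 19p − 12; against Z: (-1)p + 2(1−p) = −3p + 2.
Setting these equal: 19p − 12 = −3p + 2 ⇒ 22p = 14 ⇒ p = 7/11, and the value is (19)·(7/11) − 12 = 1/11.
For the smuggler: with q = P(Y), equating North's and South's payoffs gives 8q − 1 = −14q + 2 ⇒ q = 3/22.

1/11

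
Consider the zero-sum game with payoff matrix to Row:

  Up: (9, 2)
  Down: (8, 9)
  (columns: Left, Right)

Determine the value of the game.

65/8

Row minima: Up → 2, Down → 8; maximin = 8.
Column maxima: Left → 9, Right → 9; minimax = 9.
8 ≠ 9, so there is no saddle point; optimal play is mixed.
Let Row play Up with probability p. Expected payoff against Left: 9p + 8(1−p) = p + 8; against Right: 2p + 9(1−p) = −7p + 9.
Setting these equal: p + 8 = −7p + 9 ⇒ 8p = 1 ⇒ p = 1/8, and the value is (1)·(1/8) + 8 = 65/8.
For Column: with q = P(Left), equating Up's and Down's payoffs gives 7q + 2 = −q + 9 ⇒ q = 7/8.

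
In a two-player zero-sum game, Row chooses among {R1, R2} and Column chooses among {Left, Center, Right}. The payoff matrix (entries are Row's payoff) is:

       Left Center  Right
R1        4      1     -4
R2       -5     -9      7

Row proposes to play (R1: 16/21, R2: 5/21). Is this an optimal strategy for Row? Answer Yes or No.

Against Left this mix gives (16/21)·4 + (5/21)·(-5) = 13/7.
Against Center this mix gives (16/21)·1 + (5/21)·(-9) = -29/21.
Against Right this mix gives (16/21)·(-4) + (5/21)·7 = -29/21.
All of Column's active replies (Center, Right) yield -29/21, and no column does worse for Row. The mix makes Column indifferent and guarantees -29/21, so it is optimal.

Yes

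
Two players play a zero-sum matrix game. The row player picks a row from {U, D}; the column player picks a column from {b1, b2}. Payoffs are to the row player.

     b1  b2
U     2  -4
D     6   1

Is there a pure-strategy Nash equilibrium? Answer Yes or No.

Row minima: U → -4, D → 1; maximin = 1.
Column maxima: b1 → 6, b2 → 1; minimax = 1.
maximin = minimax = 1, so a saddle point exists.

Yes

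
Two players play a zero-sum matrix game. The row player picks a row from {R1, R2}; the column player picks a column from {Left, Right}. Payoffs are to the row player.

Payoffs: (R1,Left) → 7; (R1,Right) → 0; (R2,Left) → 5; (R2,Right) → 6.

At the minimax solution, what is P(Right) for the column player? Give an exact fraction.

Row minima: R1 → 0, R2 → 5; maximin = 5.
Column maxima: Left → 7, Right → 6; minimax = 6.
5 ≠ 6, so there is no saddle point; optimal play is mixed.
Let the row player play R1 with probability p. Expected payoff against Left: 7p + 5(1−p) = 2p + 5; against Right: 0p + 6(1−p) = −6p + 6.
Setting these equal: 2p + 5 = −6p + 6 ⇒ 8p = 1 ⇒ p = 1/8, and the value is (2)·(1/8) + 5 = 21/4.
For the column player: with q = P(Left), equating R1's and R2's payoffs gives 7q = −q + 6 ⇒ q = 3/4.

1/4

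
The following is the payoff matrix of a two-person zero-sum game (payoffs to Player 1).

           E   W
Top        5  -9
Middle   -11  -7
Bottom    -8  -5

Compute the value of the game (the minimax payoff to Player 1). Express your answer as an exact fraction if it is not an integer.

-97/17

Row minima: Top → -9, Middle → -11, Bottom → -8; maximin = -8.
Column maxima: E → 5, W → -5; minimax = -5.
-8 ≠ -5, so there is no saddle point; optimal play is mixed.
Middle is strictly dominated by Bottom, so Player 1 never plays it.
On the remaining 2×2 (Top, Bottom vs E, W):
Let Player 1 play Top with probability p. Expected payoff against E: 5p + (-8)(1−p) = 13p − 8; against W: (-9)p + (-5)(1−p) = −4p − 5.
Setting these equal: 13p − 8 = −4p − 5 ⇒ 17p = 3 ⇒ p = 3/17, and the value is (13)·(3/17) − 8 = -97/17.
For Player 2: with q = P(E), equating Top's and Bottom's payoffs gives 14q − 9 = −3q − 5 ⇒ q = 4/17.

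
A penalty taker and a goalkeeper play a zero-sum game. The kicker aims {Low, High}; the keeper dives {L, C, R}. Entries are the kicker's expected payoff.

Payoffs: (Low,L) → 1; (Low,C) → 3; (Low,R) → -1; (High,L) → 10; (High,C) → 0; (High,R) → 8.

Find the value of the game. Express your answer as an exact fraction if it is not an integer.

Row minima: Low → -1, High → 0; maximin = 0.
Column maxima: L → 10, C → 3, R → 8; minimax = 3.
0 ≠ 3, so there is no saddle point; optimal play is mixed.
L is strictly dominated by R (it gives the kicker strictly more in every row), so the keeper never plays it.
On the remaining 2×2 (Low, High vs C, R):
Let the kicker play Low with probability p. Expected payoff against C: 3p + 0(1−p) = 3p; against R: (-1)p + 8(1−p) = −9p + 8.
Setting these equal: 3p = −9p + 8 ⇒ 12p = 8 ⇒ p = 2/3, and the value is (3)·(2/3) = 2.
For the keeper: with q = P(C), equating Low's and High's payoffs gives 4q − 1 = −8q + 8 ⇒ q = 3/4.

2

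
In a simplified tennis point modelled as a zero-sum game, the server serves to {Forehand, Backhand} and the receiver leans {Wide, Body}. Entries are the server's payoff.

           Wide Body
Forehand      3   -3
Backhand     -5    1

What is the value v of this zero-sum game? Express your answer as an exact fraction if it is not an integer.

-1

Row minima: Forehand → -3, Backhand → -5; maximin = -3.
Column maxima: Wide → 3, Body → 1; minimax = 1.
-3 ≠ 1, so there is no saddle point; optimal play is mixed.
Let the server play Forehand with probability p. Expected payoff against Wide: 3p + (-5)(1−p) = 8p − 5; against Body: (-3)p + 1(1−p) = −4p + 1.
Setting these equal: 8p − 5 = −4p + 1 ⇒ 12p = 6 ⇒ p = 1/2, and the value is (8)·(1/2) − 5 = -1.
For the receiver: with q = P(Wide), equating Forehand's and Backhand's payoffs gives 6q − 3 = −6q + 1 ⇒ q = 1/3.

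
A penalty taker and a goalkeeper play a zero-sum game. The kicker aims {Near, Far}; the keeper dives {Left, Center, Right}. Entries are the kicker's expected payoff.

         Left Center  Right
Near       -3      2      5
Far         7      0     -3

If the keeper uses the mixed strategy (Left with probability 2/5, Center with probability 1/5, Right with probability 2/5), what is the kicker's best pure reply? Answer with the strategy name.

Far

Expected payoff of Near: (2/5)·(-3) + (1/5)·2 + (2/5)·5 = 6/5.
Expected payoff of Far: (2/5)·7 + (1/5)·0 + (2/5)·(-3) = 8/5.
The largest is 8/5, so the kicker's best response is Far.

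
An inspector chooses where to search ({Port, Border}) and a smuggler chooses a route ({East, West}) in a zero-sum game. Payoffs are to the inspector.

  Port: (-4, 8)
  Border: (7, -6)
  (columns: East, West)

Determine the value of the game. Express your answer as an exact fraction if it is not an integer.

Row minima: Port → -4, Border → -6; maximin = -4.
Column maxima: East → 7, West → 8; minimax = 7.
-4 ≠ 7, so there is no saddle point; optimal play is mixed.
Let the inspector play Port with probability p. Expected payoff against East: (-4)p + 7(1−p) = −11p + 7; against West: 8p + (-6)(1−p) = 14p − 6.
Setting these equal: −11p + 7 = 14p − 6 ⇒ −25p = -13 ⇒ p = 13/25, and the value is (-11)·(13/25) + 7 = 32/25.
For the smuggler: with q = P(East), equating Port's and Border's payoffs gives −12q + 8 = 13q − 6 ⇒ q = 14/25.

32/25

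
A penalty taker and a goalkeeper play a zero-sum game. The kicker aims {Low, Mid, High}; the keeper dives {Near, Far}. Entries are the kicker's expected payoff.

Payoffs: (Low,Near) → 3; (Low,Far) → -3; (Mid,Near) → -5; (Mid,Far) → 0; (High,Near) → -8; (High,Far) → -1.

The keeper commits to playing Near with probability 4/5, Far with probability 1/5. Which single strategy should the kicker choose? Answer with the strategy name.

Low

Expected payoff of Low: (4/5)·3 + (1/5)·(-3) = 9/5.
Expected payoff of Mid: (4/5)·(-5) + (1/5)·0 = -4.
Expected payoff of High: (4/5)·(-8) + (1/5)·(-1) = -33/5.
The largest is 9/5, so the kicker's best response is Low.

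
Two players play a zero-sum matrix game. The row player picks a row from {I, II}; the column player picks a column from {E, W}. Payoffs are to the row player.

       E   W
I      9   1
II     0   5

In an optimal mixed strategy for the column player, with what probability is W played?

9/13

Row minima: I → 1, II → 0; maximin = 1.
Column maxima: E → 9, W → 5; minimax = 5.
1 ≠ 5, so there is no saddle point; optimal play is mixed.
Let the row player play I with probability p. Expected payoff against E: 9p + 0(1−p) = 9p; against W: 1p + 5(1−p) = −4p + 5.
Setting these equal: 9p = −4p + 5 ⇒ 13p = 5 ⇒ p = 5/13, and the value is (9)·(5/13) = 45/13.
For the column player: with q = P(E), equating I's and II's payoffs gives 8q + 1 = −5q + 5 ⇒ q = 4/13.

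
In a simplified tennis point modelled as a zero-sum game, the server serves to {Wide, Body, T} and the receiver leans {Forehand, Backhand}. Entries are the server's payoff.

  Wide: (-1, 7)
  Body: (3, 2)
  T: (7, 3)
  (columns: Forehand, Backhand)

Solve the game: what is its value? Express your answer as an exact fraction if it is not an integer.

Row minima: Wide → -1, Body → 2, T → 3; maximin = 3.
Column maxima: Forehand → 7, Backhand → 7; minimax = 7.
3 ≠ 7, so there is no saddle point; optimal play is mixed.
Body is strictly dominated by T, so the server never plays it.
On the remaining 2×2 (Wide, T vs Forehand, Backhand):
Let the server play Wide with probability p. Expected payoff against Forehand: (-1)p + 7(1−p) = −8p + 7; against Backhand: 7p + 3(1−p) = 4p + 3.
Setting these equal: −8p + 7 = 4p + 3 ⇒ −12p = -4 ⇒ p = 1/3, and the value is (-8)·(1/3) + 7 = 13/3.
For the receiver: with q = P(Forehand), equating Wide's and T's payoffs gives −8q + 7 = 4q + 3 ⇒ q = 1/3.

13/3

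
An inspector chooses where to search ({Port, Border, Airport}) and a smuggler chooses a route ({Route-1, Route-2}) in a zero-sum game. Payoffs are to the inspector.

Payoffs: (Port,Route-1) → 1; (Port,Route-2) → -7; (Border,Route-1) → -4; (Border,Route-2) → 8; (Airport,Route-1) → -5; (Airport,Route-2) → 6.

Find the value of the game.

-1

Row minima: Port → -7, Border → -4, Airport → -5; maximin = -4.
Column maxima: Route-1 → 1, Route-2 → 8; minimax = 1.
-4 ≠ 1, so there is no saddle point; optimal play is mixed.
Airport is strictly dominated by Border, so the inspector never plays it.
On the remaining 2×2 (Port, Border vs Route-1, Route-2):
Let the inspector play Port with probability p. Expected payoff against Route-1: 1p + (-4)(1−p) = 5p − 4; against Route-2: (-7)p + 8(1−p) = −15p + 8.
Setting these equal: 5p − 4 = −15p + 8 ⇒ 20p = 12 ⇒ p = 3/5, and the value is (5)·(3/5) − 4 = -1.
For the smuggler: with q = P(Route-1), equating Port's and Border's payoffs gives 8q − 7 = −12q + 8 ⇒ q = 3/4.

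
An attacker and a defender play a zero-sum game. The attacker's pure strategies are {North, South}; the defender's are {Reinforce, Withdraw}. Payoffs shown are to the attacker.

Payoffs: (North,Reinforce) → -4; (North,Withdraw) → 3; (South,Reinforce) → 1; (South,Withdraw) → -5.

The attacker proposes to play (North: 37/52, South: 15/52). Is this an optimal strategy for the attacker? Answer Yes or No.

No

Against Reinforce this mix gives (37/52)·(-4) + (15/52)·1 = -133/52.
Against Withdraw this mix gives (37/52)·3 + (15/52)·(-5) = 9/13.
The defender will play Reinforce, holding the attacker to -133/52. Shifting weight toward the row that does better against Reinforce would raise this floor (the equalizing mix achieves -17/13 against both Reinforce and Withdraw), so the proposed strategy is not optimal.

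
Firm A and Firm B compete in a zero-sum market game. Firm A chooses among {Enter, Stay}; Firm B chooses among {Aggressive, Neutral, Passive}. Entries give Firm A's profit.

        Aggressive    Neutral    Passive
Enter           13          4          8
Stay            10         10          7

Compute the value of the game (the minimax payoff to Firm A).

52/7

Row minima: Enter → 4, Stay → 7; maximin = 7.
Column maxima: Aggressive → 13, Neutral → 10, Passive → 8; minimax = 8.
7 ≠ 8, so there is no saddle point; optimal play is mixed.
Aggressive is strictly dominated by Passive (it gives Firm A strictly more in every row), so Firm B never plays it.
On the remaining 2×2 (Enter, Stay vs Neutral, Passive):
Let Firm A play Enter with probability p. Expected payoff against Neutral: 4p + 10(1−p) = −6p + 10; against Passive: 8p + 7(1−p) = p + 7.
Setting these equal: −6p + 10 = p + 7 ⇒ −7p = -3 ⇒ p = 3/7, and the value is (-6)·(3/7) + 10 = 52/7.
For Firm B: with q = P(Neutral), equating Enter's and Stay's payoffs gives −4q + 8 = 3q + 7 ⇒ q = 1/7.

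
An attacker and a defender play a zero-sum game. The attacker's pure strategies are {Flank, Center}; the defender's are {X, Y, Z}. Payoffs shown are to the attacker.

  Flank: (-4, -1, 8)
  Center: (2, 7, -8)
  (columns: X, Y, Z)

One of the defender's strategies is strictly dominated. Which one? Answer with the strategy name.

Y

X holds the attacker's payoff strictly below Y in every row: -4 < -1, 2 < 7.
So Y is strictly dominated for the defender.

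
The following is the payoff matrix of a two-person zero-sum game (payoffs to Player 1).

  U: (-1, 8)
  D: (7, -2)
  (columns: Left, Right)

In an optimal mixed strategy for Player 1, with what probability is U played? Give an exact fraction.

Row minima: U → -1, D → -2; maximin = -1.
Column maxima: Left → 7, Right → 8; minimax = 7.
-1 ≠ 7, so there is no saddle point; optimal play is mixed.
Let Player 1 play U with probability p. Expected payoff against Left: (-1)p + 7(1−p) = −8p + 7; against Right: 8p + (-2)(1−p) = 10p − 2.
Setting these equal: −8p + 7 = 10p − 2 ⇒ −18p = -9 ⇒ p = 1/2, and the value is (-8)·(1/2) + 7 = 3.
For Player 2: with q = P(Left), equating U's and D's payoffs gives −9q + 8 = 9q − 2 ⇒ q = 5/9.

1/2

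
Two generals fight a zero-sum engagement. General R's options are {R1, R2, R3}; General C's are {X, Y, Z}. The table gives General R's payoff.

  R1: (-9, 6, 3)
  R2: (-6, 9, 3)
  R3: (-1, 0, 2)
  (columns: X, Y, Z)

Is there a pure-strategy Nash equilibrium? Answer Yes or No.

Yes

Row minima: R1 → -9, R2 → -6, R3 → -1; maximin = -1.
Column maxima: X → -1, Y → 9, Z → 3; minimax = -1.
maximin = minimax = -1, so a saddle point exists.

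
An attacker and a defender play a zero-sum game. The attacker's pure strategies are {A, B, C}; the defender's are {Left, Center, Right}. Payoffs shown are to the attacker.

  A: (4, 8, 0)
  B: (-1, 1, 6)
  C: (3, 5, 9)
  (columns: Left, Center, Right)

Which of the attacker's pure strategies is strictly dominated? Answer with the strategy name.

C gives a strictly higher payoff than B against every column: 3 > -1, 5 > 1, 9 > 6.
So B is strictly dominated and the attacker never plays it.

B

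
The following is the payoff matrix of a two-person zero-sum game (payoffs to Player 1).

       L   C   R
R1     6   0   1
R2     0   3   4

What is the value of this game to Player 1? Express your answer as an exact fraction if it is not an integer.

Row minima: R1 → 0, R2 → 0; maximin = 0.
Column maxima: L → 6, C → 3, R → 4; minimax = 3.
0 ≠ 3, so there is no saddle point; optimal play is mixed.
R is strictly dominated by C (it gives Player 1 strictly more in every row), so Player 2 never plays it.
On the remaining 2×2 (R1, R2 vs L, C):
Let Player 1 play R1 with probability p. Expected payoff against L: 6p + 0(1−p) = 6p; against C: 0p + 3(1−p) = −3p + 3.
Setting these equal: 6p = −3p + 3 ⇒ 9p = 3 ⇒ p = 1/3, and the value is (6)·(1/3) = 2.
For Player 2: with q = P(L), equating R1's and R2's payoffs gives 6q = −3q + 3 ⇒ q = 1/3.

2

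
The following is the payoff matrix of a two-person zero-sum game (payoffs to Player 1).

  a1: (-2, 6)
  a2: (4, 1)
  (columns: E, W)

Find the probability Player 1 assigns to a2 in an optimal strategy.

Row minima: a1 → -2, a2 → 1; maximin = 1.
Column maxima: E → 4, W → 6; minimax = 4.
1 ≠ 4, so there is no saddle point; optimal play is mixed.
Let Player 1 play a1 with probability p. Expected payoff against E: (-2)p + 4(1−p) = −6p + 4; against W: 6p + 1(1−p) = 5p + 1.
Setting these equal: −6p + 4 = 5p + 1 ⇒ −11p = -3 ⇒ p = 3/11, and the value is (-6)·(3/11) + 4 = 26/11.
For Player 2: with q = P(E), equating a1's and a2's payoffs gives −8q + 6 = 3q + 1 ⇒ q = 5/11.

8/11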